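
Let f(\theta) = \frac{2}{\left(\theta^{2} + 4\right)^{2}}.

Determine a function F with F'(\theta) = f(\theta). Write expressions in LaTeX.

An antiderivative is F(\theta) = \frac{\theta^{2} \operatorname{atan}{\left(\frac{\theta}{2} \right)} + 2 \theta + 4 \operatorname{atan}{\left(\frac{\theta}{2} \right)}}{8 \left(\theta^{2} + 4\right)}.

Any candidate F(\theta) must reproduce f(\theta) exactly when differentiated.
Check: d/d\theta[\frac{\theta^{2} \operatorname{atan}{\left(\frac{\theta}{2} \right)} + 2 \theta + 4 \operatorname{atan}{\left(\frac{\theta}{2} \right)}}{8 \left(\theta^{2} + 4\right)}] = \frac{2}{\theta^{4} + 8 \theta^{2} + 16}, which equals f(\theta).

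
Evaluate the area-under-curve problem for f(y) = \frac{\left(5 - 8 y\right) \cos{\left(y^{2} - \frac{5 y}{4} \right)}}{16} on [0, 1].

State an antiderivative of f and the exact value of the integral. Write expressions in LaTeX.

The substitution u = y^{2} - \frac{5 y}{4} works: f is exactly (dF/du)*(du/dy) for that inner function.
F(y) = - \frac{\sin{\left(y^{2} - \frac{5 y}{4} \right)}}{4} is an antiderivative of f.
Check: d/dy[- \frac{\sin{\left(y^{2} - \frac{5 y}{4} \right)}}{4}] = - \frac{y \cos{\left(y^{2} - \frac{5 y}{4} \right)}}{2} + \frac{5 \cos{\left(y^{2} - \frac{5 y}{4} \right)}}{16}, which equals f(y).
F(1) = \frac{\sin{\left(\frac{1}{4} \right)}}{4}; F(0) = 0.
Integral = F(1) - F(0) = \frac{\sin{\left(\frac{1}{4} \right)}}{4}.

Antiderivative: F(y) = - \frac{\sin{\left(y^{2} - \frac{5 y}{4} \right)}}{4}; value = \frac{\sin{\left(\frac{1}{4} \right)}}{4}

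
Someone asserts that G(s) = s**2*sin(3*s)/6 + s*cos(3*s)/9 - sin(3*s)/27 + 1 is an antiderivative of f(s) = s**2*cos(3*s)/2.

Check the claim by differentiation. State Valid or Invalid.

d/ds[G] = s**2*cos(3*s)/2
This equals f(s) exactly, so the claim holds.

Valid - differentiating G returns exactly f.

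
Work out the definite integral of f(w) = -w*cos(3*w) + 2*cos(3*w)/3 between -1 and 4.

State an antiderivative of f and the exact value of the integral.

Antiderivative: F(w) = -w*sin(3*w)/3 + 2*sin(3*w)/9 - cos(3*w)/9; value = cos(3)/9 - cos(12)/9 + 5*sin(3)/9 - 10*sin(12)/9

Integrate term by term and add the pieces.
F(w) = -w*sin(3*w)/3 + 2*sin(3*w)/9 - cos(3*w)/9 is an antiderivative of f.
Check: d/dw[-w*sin(3*w)/3 + 2*sin(3*w)/9 - cos(3*w)/9] = -w*cos(3*w) + 2*cos(3*w)/3 = f(w).
F(4) = -cos(12)/9 - 10*sin(12)/9; F(-1) = -5*sin(3)/9 - cos(3)/9.
Integral = F(4) - F(-1) = cos(3)/9 - cos(12)/9 + 5*sin(3)/9 - 10*sin(12)/9.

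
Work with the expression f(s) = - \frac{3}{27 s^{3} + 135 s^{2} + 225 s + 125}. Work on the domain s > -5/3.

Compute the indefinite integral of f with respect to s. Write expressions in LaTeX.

A first test for any F(s): its s-derivative must equal f(s) identically.
Check: d/ds[\frac{1}{18 s^{2} + 60 s + 50}] = - \frac{3}{27 s^{3} + 135 s^{2} + 225 s + 125} = f(s).

F(s) = \frac{1}{18 s^{2} + 60 s + 50} + C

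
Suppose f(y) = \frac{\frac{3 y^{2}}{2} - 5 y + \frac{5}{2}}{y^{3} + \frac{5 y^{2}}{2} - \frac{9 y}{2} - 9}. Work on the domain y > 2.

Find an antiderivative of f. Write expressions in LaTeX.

An antiderivative is F(y) = \frac{- 18 \log{\left(y - 2 \right)} - 535 \log{\left(y + \frac{3}{2} \right)} + 868 \log{\left(y + 3 \right)}}{210}.

The denominator factors as \left(y - 2\right) \left(y + 3\right) \left(2 y + 3\right); partial fractions split f into directly integrable pieces: - \frac{107}{21 \left(2 y + 3\right)} + \frac{62}{15 \left(y + 3\right)} - \frac{3}{35 \left(y - 2\right)}.
Check: d/dy[\frac{- 18 \log{\left(y - 2 \right)} - 535 \log{\left(y + \frac{3}{2} \right)} + 868 \log{\left(y + 3 \right)}}{210}] = \frac{3 y^{2} - 10 y + 5}{2 y^{3} + 5 y^{2} - 9 y - 18}, which equals f(y).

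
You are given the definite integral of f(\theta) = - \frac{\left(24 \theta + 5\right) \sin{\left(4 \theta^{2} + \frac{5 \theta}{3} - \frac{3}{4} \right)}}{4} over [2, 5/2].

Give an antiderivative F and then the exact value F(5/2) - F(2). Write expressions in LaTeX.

The substitution u = 4 \theta^{2} + \frac{5 \theta}{3} - \frac{3}{4} works: f is exactly (dF/du)*(du/d\theta) for that inner function.
F(\theta) = \frac{3 \cos{\left(4 \theta^{2} + \frac{5 \theta}{3} - \frac{3}{4} \right)}}{4} is an antiderivative of f.
Check: d/d\theta[\frac{3 \cos{\left(4 \theta^{2} + \frac{5 \theta}{3} - \frac{3}{4} \right)}}{4}] = - 6 \theta \sin{\left(4 \theta^{2} + \frac{5 \theta}{3} - \frac{3}{4} \right)} - \frac{5 \sin{\left(4 \theta^{2} + \frac{5 \theta}{3} - \frac{3}{4} \right)}}{4}, which equals f(\theta).
F(5/2) = \frac{3 \cos{\left(\frac{341}{12} \right)}}{4}; F(2) = \frac{3 \cos{\left(\frac{223}{12} \right)}}{4}.
Integral = F(5/2) - F(2) = \frac{3 \cos{\left(\frac{341}{12} \right)}}{4} - \frac{3 \cos{\left(\frac{223}{12} \right)}}{4}.

Antiderivative: F(\theta) = \frac{3 \cos{\left(4 \theta^{2} + \frac{5 \theta}{3} - \frac{3}{4} \right)}}{4}; value = \frac{3 \cos{\left(\frac{341}{12} \right)}}{4} - \frac{3 \cos{\left(\frac{223}{12} \right)}}{4}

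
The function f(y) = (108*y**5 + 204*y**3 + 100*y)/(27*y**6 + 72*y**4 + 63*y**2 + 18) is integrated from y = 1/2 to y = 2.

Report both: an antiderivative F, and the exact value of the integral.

Antiderivative: F(y) = 2*(9*y**2*log(3*y**2/2 + 1) + 9*log(3*y**2/2 + 1) + 1)/(9*(y**2 + 1)); value = -2*log(11/8) - 2/15 + 2*log(7)

Check any antiderivative F(y) by computing F'(y) and comparing it with f(y).
F(y) = 2*(9*y**2*log(3*y**2/2 + 1) + 9*log(3*y**2/2 + 1) + 1)/(9*(y**2 + 1)) is an antiderivative of f.
Check: d/dy[2*(9*y**2*log(3*y**2/2 + 1) + 9*log(3*y**2/2 + 1) + 1)/(9*(y**2 + 1))] = (108*y**5 + 204*y**3 + 100*y)/(27*y**6 + 72*y**4 + 63*y**2 + 18) = f(y).
F(2) = 2/45 + 2*log(7); F(1/2) = 8/45 + 2*log(11/8).
Integral = F(2) - F(1/2) = -2*log(11/8) - 2/15 + 2*log(7).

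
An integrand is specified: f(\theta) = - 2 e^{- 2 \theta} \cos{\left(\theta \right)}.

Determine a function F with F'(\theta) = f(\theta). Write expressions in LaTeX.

An antiderivative is F(\theta) = - \frac{2 e^{- 2 \theta} \sin{\left(\theta \right)}}{5} + \frac{4 e^{- 2 \theta} \cos{\left(\theta \right)}}{5}.

For F(\theta) to be correct the identity F'(\theta) - f(\theta) = 0 must hold.
Check: d/d\theta[- \frac{2 e^{- 2 \theta} \sin{\left(\theta \right)}}{5} + \frac{4 e^{- 2 \theta} \cos{\left(\theta \right)}}{5}] = - 2 e^{- 2 \theta} \cos{\left(\theta \right)} = f(\theta).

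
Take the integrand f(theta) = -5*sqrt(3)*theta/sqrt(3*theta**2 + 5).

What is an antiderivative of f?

f matches the chain-rule pattern g'(h)*h' with inner function h(theta) = theta**2 + 5/3; substituting u = h(theta) collapses the integral.
Check: d/dtheta[-5*sqrt(theta**2 + 5/3)] = -5*sqrt(3)*theta/sqrt(3*theta**2 + 5) = f(theta).

An antiderivative is F(theta) = -5*sqrt(theta**2 + 5/3).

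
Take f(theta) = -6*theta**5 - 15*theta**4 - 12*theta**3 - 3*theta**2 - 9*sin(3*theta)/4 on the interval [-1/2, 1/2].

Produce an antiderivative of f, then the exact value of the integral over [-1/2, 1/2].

Antiderivative: F(theta) = -theta**6 - 3*theta**5 - 3*theta**4 - theta**3 + 3*cos(3*theta)/4; value = -7/16

Integrate term by term and add the pieces.
F(theta) = -theta**6 - 3*theta**5 - 3*theta**4 - theta**3 + 3*cos(3*theta)/4 is an antiderivative of f.
Check: d/dtheta[-theta**6 - 3*theta**5 - 3*theta**4 - theta**3 + 3*cos(3*theta)/4] = -6*theta**5 - 15*theta**4 - 12*theta**3 - 3*theta**2 - 9*sin(3*theta)/4 = f(theta).
F(1/2) = -27/64 + 3*cos(3/2)/4; F(-1/2) = 1/64 + 3*cos(3/2)/4.
Integral = F(1/2) - F(-1/2) = -7/16.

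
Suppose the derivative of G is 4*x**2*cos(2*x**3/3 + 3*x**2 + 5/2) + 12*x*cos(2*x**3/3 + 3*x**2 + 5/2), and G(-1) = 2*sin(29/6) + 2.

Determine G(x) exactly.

G'(x) matches the chain-rule pattern g'(h)*h' with inner function h(x) = 2*x**3/3 + 3*x**2 + 5/2; substituting u = h(x) collapses the integral.
A general antiderivative is 2*sin(2*x**3/3 + 3*x**2 + 5/2) + C.
The condition gives C = 2*sin(29/6) + 2 - (2*sin(29/6)) = 2.
So G(x) = 2*(sin(2*x**3/3 + 3*x**2 + 5/2) + 1).
Check: d/dx[2*(sin(2*x**3/3 + 3*x**2 + 5/2) + 1)] = 4*x**2*cos(2*x**3/3 + 3*x**2 + 5/2) + 12*x*cos(2*x**3/3 + 3*x**2 + 5/2) = G'(x).

G(x) = 2*(sin(2*x**3/3 + 3*x**2 + 5/2) + 1)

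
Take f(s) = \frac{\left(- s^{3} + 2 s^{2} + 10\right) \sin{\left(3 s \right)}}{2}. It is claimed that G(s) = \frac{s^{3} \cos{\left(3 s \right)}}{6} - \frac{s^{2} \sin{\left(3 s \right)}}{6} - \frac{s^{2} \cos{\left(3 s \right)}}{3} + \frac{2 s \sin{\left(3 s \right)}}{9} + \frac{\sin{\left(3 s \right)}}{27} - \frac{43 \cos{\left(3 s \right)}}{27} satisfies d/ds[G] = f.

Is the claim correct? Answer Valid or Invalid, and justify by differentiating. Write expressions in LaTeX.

d/ds[G] = - \frac{s^{3} \sin{\left(3 s \right)}}{2} + s^{2} \sin{\left(3 s \right)} - \frac{s \sin{\left(3 s \right)}}{3} + 5 \sin{\left(3 s \right)} + \frac{\cos{\left(3 s \right)}}{9}
d/ds[G] - f(s) = - \frac{s \sin{\left(3 s \right)}}{3} + \frac{\cos{\left(3 s \right)}}{9} != 0.

Invalid: d/ds[G] - f = - \frac{s \sin{\left(3 s \right)}}{3} + \frac{\cos{\left(3 s \right)}}{9}, which is not 0.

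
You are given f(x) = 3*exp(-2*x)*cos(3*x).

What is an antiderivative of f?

A candidate is checked by its d/dx: the result must match f(x).
Check: d/dx[3*(3*sin(3*x) - 2*cos(3*x))*exp(-2*x)/13] = 3*exp(-2*x)*cos(3*x) = f(x).

An antiderivative is F(x) = 3*(3*sin(3*x) - 2*cos(3*x))*exp(-2*x)/13.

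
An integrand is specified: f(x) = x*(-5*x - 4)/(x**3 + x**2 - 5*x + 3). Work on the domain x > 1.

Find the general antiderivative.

F(x) = (-47*(x - 1)*log(x - 1) - 33*(x - 1)*log(x + 3) + 36)/(16*(x - 1)) + C

Factor the denominator ((x - 1)**2*(x + 3)) and decompose: f = -33/(16*(x + 3)) - 47/(16*(x - 1)) - 9/(4*(x - 1)**2); each piece integrates to a log, atan, or power term.
Check: d/dx[(-47*(x - 1)*log(x - 1) - 33*(x - 1)*log(x + 3) + 36)/(16*(x - 1))] = (-5*x**2 - 4*x)/(x**3 + x**2 - 5*x + 3), which equals f(x).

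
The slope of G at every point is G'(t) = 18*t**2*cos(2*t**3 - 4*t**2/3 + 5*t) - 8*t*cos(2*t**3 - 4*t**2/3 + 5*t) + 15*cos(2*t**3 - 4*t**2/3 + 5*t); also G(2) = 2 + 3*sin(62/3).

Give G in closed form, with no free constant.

G(t) = 3*sin(2*t**3 - 4*t**2/3 + 5*t) + 2

G'(t) matches the chain-rule pattern g'(h)*h' with inner function h(t) = 2*t**3 - 4*t**2/3 + 5*t; substituting u = h(t) collapses the integral.
A general antiderivative is 3*sin(2*t**3 - 4*t**2/3 + 5*t) + C.
The condition gives C = 2 + 3*sin(62/3) - (3*sin(62/3)) = 2.
So G(t) = 3*sin(2*t**3 - 4*t**2/3 + 5*t) + 2.
Check: d/dt[3*sin(2*t**3 - 4*t**2/3 + 5*t) + 2] = 18*t**2*cos(2*t**3 - 4*t**2/3 + 5*t) - 8*t*cos(2*t**3 - 4*t**2/3 + 5*t) + 15*cos(2*t**3 - 4*t**2/3 + 5*t) = G'(t).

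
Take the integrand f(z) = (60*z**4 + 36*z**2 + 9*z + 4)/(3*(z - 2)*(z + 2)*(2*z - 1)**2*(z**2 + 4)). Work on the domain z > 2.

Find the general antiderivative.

F(z) = 563*log(z - 2)/432 - 908*log(z - 1/2)/2295 - 109*log(z + 2)/240 - 185*log(z**2 + 4)/816 + 61*atan(z/2)/68 + 2/(18*z - 9) + C

Factor the denominator (3*(z - 2)*(z + 2)*(2*z - 1)**2*(z**2 + 4)) and decompose: f = -(185*z - 732)/(408*(z**2 + 4)) - 1816/(2295*(2*z - 1)) - 4/(9*(2*z - 1)**2) - 109/(240*(z + 2)) + 563/(432*(z - 2)); each piece integrates to a log, atan, or power term.
Check: d/dz[563*log(z - 2)/432 - 908*log(z - 1/2)/2295 - 109*log(z + 2)/240 - 185*log(z**2 + 4)/816 + 61*atan(z/2)/68 + 2/(18*z - 9)] = (60*z**4 + 36*z**2 + 9*z + 4)/(12*z**6 - 12*z**5 + 3*z**4 - 192*z**2 + 192*z - 48), which equals f(z).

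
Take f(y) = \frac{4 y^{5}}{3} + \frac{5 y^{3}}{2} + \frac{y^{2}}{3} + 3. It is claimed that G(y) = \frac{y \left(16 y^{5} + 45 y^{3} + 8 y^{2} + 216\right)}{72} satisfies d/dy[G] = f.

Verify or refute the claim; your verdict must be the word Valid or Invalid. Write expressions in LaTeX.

d/dy[G] = \frac{4 y^{5}}{3} + \frac{5 y^{3}}{2} + \frac{y^{2}}{3} + 3
This equals f(y) exactly, so the claim holds.

Valid - differentiating G returns exactly f.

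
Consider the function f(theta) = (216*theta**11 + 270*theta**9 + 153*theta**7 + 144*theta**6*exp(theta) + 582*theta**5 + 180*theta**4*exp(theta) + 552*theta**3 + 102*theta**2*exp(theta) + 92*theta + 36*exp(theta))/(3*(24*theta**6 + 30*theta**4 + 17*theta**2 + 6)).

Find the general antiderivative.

F(theta) = theta**6/2 + 2*exp(theta) - log(4*theta**2 + 3)/3 + 2*log(2*theta**4 + theta**2 + 2/3) + C

Since d/dtheta undoes antidifferentiation here, F'(theta) = f(theta) is required of F(theta).
Check: d/dtheta[theta**6/2 + 2*exp(theta) - log(4*theta**2 + 3)/3 + 2*log(2*theta**4 + theta**2 + 2/3)] = (216*theta**11 + 270*theta**9 + 153*theta**7 + 144*theta**6*exp(theta) + 582*theta**5 + 180*theta**4*exp(theta) + 552*theta**3 + 102*theta**2*exp(theta) + 92*theta + 36*exp(theta))/(72*theta**6 + 90*theta**4 + 51*theta**2 + 18), which equals f(theta).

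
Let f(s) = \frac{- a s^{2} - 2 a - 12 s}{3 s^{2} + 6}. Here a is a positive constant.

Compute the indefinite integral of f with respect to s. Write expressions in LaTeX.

F(s) = \frac{- a s - 6 \log{\left(\frac{s^{2}}{2} + 1 \right)}}{3} + C

Recover f(s) by differentiating a candidate F(s); any mismatch rules it out.
Check: d/ds[\frac{- a s - 6 \log{\left(\frac{s^{2}}{2} + 1 \right)}}{3}] = \frac{- a s^{2} - 2 a - 12 s}{3 s^{2} + 6} = f(s).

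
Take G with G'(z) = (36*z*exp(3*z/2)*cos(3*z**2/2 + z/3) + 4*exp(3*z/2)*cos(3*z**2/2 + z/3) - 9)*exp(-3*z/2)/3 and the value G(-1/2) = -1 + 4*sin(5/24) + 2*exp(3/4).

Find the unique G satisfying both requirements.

G(z) = (4*exp(3*z/2)*sin(3*z**2/2 + z/3) - exp(3*z/2) + 2)*exp(-3*z/2)

The proposed G(z) is checked by its d/dz: the result must match the given G'(z).
A general antiderivative is 4*sin(3*z**2/2 + z/3) + 2*exp(-3*z/2) + C.
The condition gives C = -1 + 4*sin(5/24) + 2*exp(3/4) - (4*sin(5/24) + 2*exp(3/4)) = -1.
So G(z) = (4*exp(3*z/2)*sin(3*z**2/2 + z/3) - exp(3*z/2) + 2)*exp(-3*z/2).
Check: d/dz[(4*exp(3*z/2)*sin(3*z**2/2 + z/3) - exp(3*z/2) + 2)*exp(-3*z/2)] = (36*z*exp(3*z/2)*cos(3*z**2/2 + z/3) + 4*exp(3*z/2)*cos(3*z**2/2 + z/3) - 9)*exp(-3*z/2)/3 = G'(z).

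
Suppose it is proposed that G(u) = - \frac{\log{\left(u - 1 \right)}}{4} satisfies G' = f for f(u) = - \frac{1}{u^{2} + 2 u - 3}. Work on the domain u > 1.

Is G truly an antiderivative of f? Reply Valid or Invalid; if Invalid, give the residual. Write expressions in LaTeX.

Invalid: d/du[G] - f = - \frac{1}{4 u + 12}, which is not 0.

d/du[G] = - \frac{1}{4 u - 4}
d/du[G] - f(u) = - \frac{1}{4 u + 12} != 0.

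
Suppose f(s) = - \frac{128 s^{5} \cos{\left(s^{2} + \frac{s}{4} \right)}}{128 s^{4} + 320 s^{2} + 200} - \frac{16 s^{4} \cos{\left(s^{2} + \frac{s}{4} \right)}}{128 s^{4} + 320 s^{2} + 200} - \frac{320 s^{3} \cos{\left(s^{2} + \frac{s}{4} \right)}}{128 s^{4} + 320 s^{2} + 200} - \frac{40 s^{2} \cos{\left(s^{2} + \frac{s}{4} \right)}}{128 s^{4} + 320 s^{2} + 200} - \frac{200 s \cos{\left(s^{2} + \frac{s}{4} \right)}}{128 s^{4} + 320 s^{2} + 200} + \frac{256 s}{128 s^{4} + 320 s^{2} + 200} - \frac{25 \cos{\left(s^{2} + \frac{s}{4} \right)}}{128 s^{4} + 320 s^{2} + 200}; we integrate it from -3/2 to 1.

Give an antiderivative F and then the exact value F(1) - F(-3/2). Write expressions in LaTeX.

Integrate term by term and add the pieces.
F(s) = \frac{- 4 s^{2} \sin{\left(s^{2} + \frac{s}{4} \right)} - 5 \sin{\left(s^{2} + \frac{s}{4} \right)} - 8}{8 s^{2} + 10} is an antiderivative of f.
Check: d/ds[\frac{- 4 s^{2} \sin{\left(s^{2} + \frac{s}{4} \right)} - 5 \sin{\left(s^{2} + \frac{s}{4} \right)} - 8}{8 s^{2} + 10}] = \frac{- 128 s^{5} \cos{\left(s^{2} + \frac{s}{4} \right)} - 16 s^{4} \cos{\left(s^{2} + \frac{s}{4} \right)} - 320 s^{3} \cos{\left(s^{2} + \frac{s}{4} \right)} - 40 s^{2} \cos{\left(s^{2} + \frac{s}{4} \right)} - 200 s \cos{\left(s^{2} + \frac{s}{4} \right)} + 256 s - 25 \cos{\left(s^{2} + \frac{s}{4} \right)}}{128 s^{4} + 320 s^{2} + 200}, which equals f(s).
F(1) = - \frac{\sin{\left(\frac{5}{4} \right)}}{2} - \frac{4}{9}; F(-3/2) = - \frac{\sin{\left(\frac{15}{8} \right)}}{2} - \frac{2}{7}.
Integral = F(1) - F(-3/2) = - \frac{\sin{\left(\frac{5}{4} \right)}}{2} - \frac{10}{63} + \frac{\sin{\left(\frac{15}{8} \right)}}{2}.

Antiderivative: F(s) = \frac{- 4 s^{2} \sin{\left(s^{2} + \frac{s}{4} \right)} - 5 \sin{\left(s^{2} + \frac{s}{4} \right)} - 8}{8 s^{2} + 10}; value = - \frac{\sin{\left(\frac{5}{4} \right)}}{2} - \frac{10}{63} + \frac{\sin{\left(\frac{15}{8} \right)}}{2}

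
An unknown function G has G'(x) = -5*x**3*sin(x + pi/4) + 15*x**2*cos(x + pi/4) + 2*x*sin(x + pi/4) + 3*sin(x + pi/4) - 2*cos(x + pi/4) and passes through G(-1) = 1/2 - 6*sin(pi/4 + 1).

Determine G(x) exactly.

G'(x) has the shape u'v + uv' for u = 5*x**3 - 2*x - 3 and v = cos(x + pi/4) — it is the derivative of the product u*v.
A general antiderivative is -(-5*x**3 + 2*x + 3)*cos(x + pi/4) + C.
The condition gives C = 1/2 - 6*sin(pi/4 + 1) - (-6*sin(pi/4 + 1)) = 1/2.
So G(x) = 5*x**3*cos(x + pi/4) - 2*x*cos(x + pi/4) - 3*cos(x + pi/4) + 1/2.
Check: d/dx[5*x**3*cos(x + pi/4) - 2*x*cos(x + pi/4) - 3*cos(x + pi/4) + 1/2] = -5*x**3*sin(x + pi/4) + 15*x**2*cos(x + pi/4) + 2*x*sin(x + pi/4) + 3*sin(x + pi/4) - 2*cos(x + pi/4) = G'(x).

G(x) = 5*x**3*cos(x + pi/4) - 2*x*cos(x + pi/4) - 3*cos(x + pi/4) + 1/2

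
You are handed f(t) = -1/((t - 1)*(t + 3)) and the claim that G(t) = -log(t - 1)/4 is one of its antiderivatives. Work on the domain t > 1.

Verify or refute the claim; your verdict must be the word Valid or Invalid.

Invalid: d/dt[G] - f = -1/(4*t + 12), which is not 0.

d/dt[G] = -1/(4*t - 4)
d/dt[G] - f(t) = -1/(4*t + 12) != 0.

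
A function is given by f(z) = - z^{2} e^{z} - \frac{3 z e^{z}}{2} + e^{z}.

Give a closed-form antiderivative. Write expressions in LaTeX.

Recognize the product-rule pattern: f = u'v + uv' with u = - z^{2} + \frac{z}{2} + \frac{1}{2}, v = e^{z}, so integration by parts undoes it.
Check: d/dz[- \frac{\left(z - 1\right) \left(2 z + 1\right) e^{z}}{2}] = - z^{2} e^{z} - \frac{3 z e^{z}}{2} + e^{z} = f(z).

An antiderivative is F(z) = - \frac{\left(z - 1\right) \left(2 z + 1\right) e^{z}}{2}.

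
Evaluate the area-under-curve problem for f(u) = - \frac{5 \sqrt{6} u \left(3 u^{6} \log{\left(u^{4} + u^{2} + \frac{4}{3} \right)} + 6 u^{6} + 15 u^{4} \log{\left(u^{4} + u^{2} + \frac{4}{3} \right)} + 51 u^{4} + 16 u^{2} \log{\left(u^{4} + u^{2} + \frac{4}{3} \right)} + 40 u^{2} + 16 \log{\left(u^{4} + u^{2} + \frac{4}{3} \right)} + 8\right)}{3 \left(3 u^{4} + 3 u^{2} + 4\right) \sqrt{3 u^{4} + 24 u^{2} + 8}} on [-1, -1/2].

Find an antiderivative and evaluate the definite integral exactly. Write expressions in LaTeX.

Antiderivative: F(u) = - \frac{5 \sqrt{6} \sqrt{3 u^{4} + 24 u^{2} + 8} \log{\left(u^{4} + u^{2} + \frac{4}{3} \right)}}{18}; value = - \frac{5 \sqrt{1362} \log{\left(\frac{79}{48} \right)}}{72} + \frac{5 \sqrt{210} \log{\left(\frac{10}{3} \right)}}{18}

f has the shape v'r + vr' for v = - \frac{5 \sqrt{\frac{u^{4}}{2} + 4 u^{2} + \frac{4}{3}}}{3} and r = \log{\left(u^{4} + u^{2} + \frac{4}{3} \right)} — it is the derivative of the product v*r.
F(u) = - \frac{5 \sqrt{6} \sqrt{3 u^{4} + 24 u^{2} + 8} \log{\left(u^{4} + u^{2} + \frac{4}{3} \right)}}{18} is an antiderivative of f.
Check: d/du[- \frac{5 \sqrt{6} \sqrt{3 u^{4} + 24 u^{2} + 8} \log{\left(u^{4} + u^{2} + \frac{4}{3} \right)}}{18}] = \frac{- 15 \sqrt{6} u^{7} \log{\left(u^{4} + u^{2} + \frac{4}{3} \right)} - 30 \sqrt{6} u^{7} - 75 \sqrt{6} u^{5} \log{\left(u^{4} + u^{2} + \frac{4}{3} \right)} - 255 \sqrt{6} u^{5} - 80 \sqrt{6} u^{3} \log{\left(u^{4} + u^{2} + \frac{4}{3} \right)} - 200 \sqrt{6} u^{3} - 80 \sqrt{6} u \log{\left(u^{4} + u^{2} + \frac{4}{3} \right)} - 40 \sqrt{6} u}{9 u^{4} \sqrt{3 u^{4} + 24 u^{2} + 8} + 9 u^{2} \sqrt{3 u^{4} + 24 u^{2} + 8} + 12 \sqrt{3 u^{4} + 24 u^{2} + 8}}, which equals f(u).
F(-1/2) = - \frac{5 \sqrt{1362} \log{\left(\frac{79}{48} \right)}}{72}; F(-1) = - \frac{5 \sqrt{210} \log{\left(\frac{10}{3} \right)}}{18}.
Integral = F(-1/2) - F(-1) = - \frac{5 \sqrt{1362} \log{\left(\frac{79}{48} \right)}}{72} + \frac{5 \sqrt{210} \log{\left(\frac{10}{3} \right)}}{18}.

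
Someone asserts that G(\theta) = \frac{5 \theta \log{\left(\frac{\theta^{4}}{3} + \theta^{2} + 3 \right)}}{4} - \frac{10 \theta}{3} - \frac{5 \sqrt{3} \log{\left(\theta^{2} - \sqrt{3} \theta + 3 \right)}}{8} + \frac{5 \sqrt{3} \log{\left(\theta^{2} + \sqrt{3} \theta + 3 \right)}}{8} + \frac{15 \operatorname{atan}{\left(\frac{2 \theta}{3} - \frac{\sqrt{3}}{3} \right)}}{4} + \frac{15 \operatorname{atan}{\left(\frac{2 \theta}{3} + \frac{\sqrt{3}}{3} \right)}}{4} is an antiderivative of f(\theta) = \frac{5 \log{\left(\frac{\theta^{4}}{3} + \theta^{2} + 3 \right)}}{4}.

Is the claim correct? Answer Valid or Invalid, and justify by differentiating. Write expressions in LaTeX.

Invalid: d/d\theta[G] - f = \frac{5}{3}, which is not 0.

d/d\theta[G] = \frac{5 \log{\left(\frac{\theta^{4}}{3} + \theta^{2} + 3 \right)}}{4} + \frac{5}{3}
d/d\theta[G] - f(\theta) = \frac{5}{3} != 0.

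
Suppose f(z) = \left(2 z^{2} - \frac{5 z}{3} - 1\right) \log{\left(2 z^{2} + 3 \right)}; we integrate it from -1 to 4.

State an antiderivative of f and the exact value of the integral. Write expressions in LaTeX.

Recover f(z) by differentiating a candidate F(z); any mismatch rules it out.
F(z) = \frac{- 16 z^{3} + 30 z^{2} + 6 z \left(4 z^{2} - 5 z - 6\right) \log{\left(2 z^{2} + 3 \right)} + 144 z - 45 \log{\left(z^{2} + \frac{3}{2} \right)} - 72 \sqrt{6} \operatorname{atan}{\left(\frac{\sqrt{6} z}{3} \right)}}{36} is an antiderivative of f.
Check: d/dz[\frac{- 16 z^{3} + 30 z^{2} + 6 z \left(4 z^{2} - 5 z - 6\right) \log{\left(2 z^{2} + 3 \right)} + 144 z - 45 \log{\left(z^{2} + \frac{3}{2} \right)} - 72 \sqrt{6} \operatorname{atan}{\left(\frac{\sqrt{6} z}{3} \right)}}{36}] = 2 z^{2} \log{\left(2 z^{2} + 3 \right)} - \frac{5 z \log{\left(2 z^{2} + 3 \right)}}{3} - \log{\left(2 z^{2} + 3 \right)}, which equals f(z).
F(4) = - 2 \sqrt{6} \operatorname{atan}{\left(\frac{4 \sqrt{6}}{3} \right)} - \frac{5 \log{\left(\frac{35}{2} \right)}}{4} + \frac{8}{9} + \frac{76 \log{\left(35 \right)}}{3}; F(-1) = - \frac{49}{18} - \frac{5 \log{\left(\frac{5}{2} \right)}}{4} - \frac{\log{\left(5 \right)}}{2} + 2 \sqrt{6} \operatorname{atan}{\left(\frac{\sqrt{6}}{3} \right)}.
Integral = F(4) - F(-1) = - 2 \sqrt{6} \operatorname{atan}{\left(\frac{4 \sqrt{6}}{3} \right)} - \frac{5 \log{\left(\frac{35}{2} \right)}}{4} - 2 \sqrt{6} \operatorname{atan}{\left(\frac{\sqrt{6}}{3} \right)} + \frac{\log{\left(5 \right)}}{2} + \frac{5 \log{\left(\frac{5}{2} \right)}}{4} + \frac{65}{18} + \frac{76 \log{\left(35 \right)}}{3}.

Antiderivative: F(z) = \frac{- 16 z^{3} + 30 z^{2} + 6 z \left(4 z^{2} - 5 z - 6\right) \log{\left(2 z^{2} + 3 \right)} + 144 z - 45 \log{\left(z^{2} + \frac{3}{2} \right)} - 72 \sqrt{6} \operatorname{atan}{\left(\frac{\sqrt{6} z}{3} \right)}}{36}; value = - 2 \sqrt{6} \operatorname{atan}{\left(\frac{4 \sqrt{6}}{3} \right)} - \frac{5 \log{\left(\frac{35}{2} \right)}}{4} - 2 \sqrt{6} \operatorname{atan}{\left(\frac{\sqrt{6}}{3} \right)} + \frac{\log{\left(5 \right)}}{2} + \frac{5 \log{\left(\frac{5}{2} \right)}}{4} + \frac{65}{18} + \frac{76 \log{\left(35 \right)}}{3}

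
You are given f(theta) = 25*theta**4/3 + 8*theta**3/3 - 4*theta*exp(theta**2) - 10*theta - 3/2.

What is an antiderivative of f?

Integrate term by term and add the pieces.
Check: d/dtheta[-(-10*theta**5 - 4*theta**4 + 30*theta**2 + 9*theta + 12*exp(theta**2) - 30)/6] = 25*theta**4/3 + 8*theta**3/3 - 4*theta*exp(theta**2) - 10*theta - 3/2 = f(theta).

An antiderivative is F(theta) = -(-10*theta**5 - 4*theta**4 + 30*theta**2 + 9*theta + 12*exp(theta**2) - 30)/6.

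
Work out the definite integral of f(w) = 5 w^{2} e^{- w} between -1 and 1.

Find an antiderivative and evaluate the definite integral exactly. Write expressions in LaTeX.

Antiderivative: F(w) = - 5 \left(w^{2} + 2 w + 2\right) e^{- w}; value = - \frac{25}{e} + 5 e

Recognize the product-rule pattern: f = u'v + uv' with u = - 5 w^{2} - 10 w - 10, v = e^{- w}, so integration by parts undoes it.
F(w) = - 5 \left(w^{2} + 2 w + 2\right) e^{- w} is an antiderivative of f.
Check: d/dw[- 5 \left(w^{2} + 2 w + 2\right) e^{- w}] = 5 w^{2} e^{- w} = f(w).
F(1) = - \frac{25}{e}; F(-1) = - 5 e.
Integral = F(1) - F(-1) = - \frac{25}{e} + 5 e.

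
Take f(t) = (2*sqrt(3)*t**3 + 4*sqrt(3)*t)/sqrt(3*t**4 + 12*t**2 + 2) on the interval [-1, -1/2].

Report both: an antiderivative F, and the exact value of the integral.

f matches the chain-rule pattern g'(h)*h' with inner function h(t) = t**4 + 4*t**2 + 2/3; substituting u = h(t) collapses the integral.
F(t) = sqrt(t**4 + 4*t**2 + 2/3) is an antiderivative of f.
Check: d/dt[sqrt(t**4 + 4*t**2 + 2/3)] = (2*sqrt(3)*t**3 + 4*sqrt(3)*t)/sqrt(3*t**4 + 12*t**2 + 2) = f(t).
F(-1/2) = sqrt(249)/12; F(-1) = sqrt(51)/3.
Integral = F(-1/2) - F(-1) = -sqrt(51)/3 + sqrt(249)/12.

Antiderivative: F(t) = sqrt(t**4 + 4*t**2 + 2/3); value = -sqrt(51)/3 + sqrt(249)/12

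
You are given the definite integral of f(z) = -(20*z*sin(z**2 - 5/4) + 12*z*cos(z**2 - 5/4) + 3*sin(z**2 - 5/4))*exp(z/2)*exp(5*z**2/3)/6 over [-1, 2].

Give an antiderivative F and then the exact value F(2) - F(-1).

f has the shape u'v + uv' for u = -exp(5*z**2/3 + z/2) and v = sin(z**2 - 5/4) — it is the derivative of the product u*v.
F(z) = -exp(5*z**2/3 + z/2)*sin(z**2 - 5/4) is an antiderivative of f.
Check: d/dz[-exp(5*z**2/3 + z/2)*sin(z**2 - 5/4)] = -10*z*exp(z/2)*exp(5*z**2/3)*sin(z**2 - 5/4)/3 - 2*z*exp(z/2)*exp(5*z**2/3)*cos(z**2 - 5/4) - exp(z/2)*exp(5*z**2/3)*sin(z**2 - 5/4)/2, which equals f(z).
F(2) = -exp(23/3)*sin(11/4); F(-1) = exp(7/6)*sin(1/4).
Integral = F(2) - F(-1) = -exp(23/3)*sin(11/4) - exp(7/6)*sin(1/4).

Antiderivative: F(z) = -exp(5*z**2/3 + z/2)*sin(z**2 - 5/4); value = -exp(23/3)*sin(11/4) - exp(7/6)*sin(1/4)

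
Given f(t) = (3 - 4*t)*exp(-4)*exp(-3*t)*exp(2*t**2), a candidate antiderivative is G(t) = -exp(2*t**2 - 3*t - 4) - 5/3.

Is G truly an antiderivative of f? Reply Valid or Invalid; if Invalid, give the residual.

d/dt[G] = (3 - 4*t)*exp(-4)*exp(-3*t)*exp(2*t**2)
This equals f(t) exactly, so the claim holds.

Valid - the claim checks out under differentiation.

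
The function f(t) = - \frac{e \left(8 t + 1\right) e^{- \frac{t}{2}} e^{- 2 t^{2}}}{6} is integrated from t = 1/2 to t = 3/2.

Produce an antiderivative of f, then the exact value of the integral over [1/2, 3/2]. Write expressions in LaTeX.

f matches the chain-rule pattern g'(h)*h' with inner function h(t) = - 2 t^{2} - \frac{t}{2} + 1; substituting u = h(t) collapses the integral.
F(t) = \frac{e^{- 2 t^{2} - \frac{t}{2} + 1}}{3} is an antiderivative of f.
Check: d/dt[\frac{e^{- 2 t^{2} - \frac{t}{2} + 1}}{3}] = \frac{e \left(- 8 t - 1\right) e^{- \frac{t}{2}} e^{- 2 t^{2}}}{6}, which equals f(t).
F(3/2) = \frac{1}{3 e^{\frac{17}{4}}}; F(1/2) = \frac{e^{\frac{1}{4}}}{3}.
Integral = F(3/2) - F(1/2) = - \frac{e^{\frac{1}{4}}}{3} + \frac{1}{3 e^{\frac{17}{4}}}.

Antiderivative: F(t) = \frac{e^{- 2 t^{2} - \frac{t}{2} + 1}}{3}; value = - \frac{e^{\frac{1}{4}}}{3} + \frac{1}{3 e^{\frac{17}{4}}}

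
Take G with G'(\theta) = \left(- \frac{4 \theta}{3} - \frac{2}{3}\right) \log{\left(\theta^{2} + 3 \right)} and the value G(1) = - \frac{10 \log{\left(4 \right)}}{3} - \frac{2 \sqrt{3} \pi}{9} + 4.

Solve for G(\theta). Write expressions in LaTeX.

A candidate passes only if d/d\theta[G] lands on the given G'(\theta) exactly.
A general antiderivative is \frac{2 \theta^{2}}{3} + \frac{4 \theta}{3} + \left(- \frac{2 \theta^{2}}{3} - \frac{2 \theta}{3}\right) \log{\left(\theta^{2} + 3 \right)} - 2 \log{\left(\theta^{2} + 3 \right)} - \frac{4 \sqrt{3} \operatorname{atan}{\left(\frac{\sqrt{3} \theta}{3} \right)}}{3} + C.
The condition gives C = - \frac{10 \log{\left(4 \right)}}{3} - \frac{2 \sqrt{3} \pi}{9} + 4 - (- \frac{10 \log{\left(4 \right)}}{3} - \frac{2 \sqrt{3} \pi}{9} + 2) = 2.
So G(\theta) = - \frac{2 \left(\theta^{2} \log{\left(\theta^{2} + 3 \right)} - \theta^{2} + \theta \log{\left(\theta^{2} + 3 \right)} - 2 \theta + 3 \log{\left(\theta^{2} + 3 \right)} + 2 \sqrt{3} \operatorname{atan}{\left(\frac{\sqrt{3} \theta}{3} \right)} - 3\right)}{3}.
Check: d/d\theta[- \frac{2 \left(\theta^{2} \log{\left(\theta^{2} + 3 \right)} - \theta^{2} + \theta \log{\left(\theta^{2} + 3 \right)} - 2 \theta + 3 \log{\left(\theta^{2} + 3 \right)} + 2 \sqrt{3} \operatorname{atan}{\left(\frac{\sqrt{3} \theta}{3} \right)} - 3\right)}{3}] = - \frac{4 \theta \log{\left(\theta^{2} + 3 \right)}}{3} - \frac{2 \log{\left(\theta^{2} + 3 \right)}}{3}, which equals G'(\theta).

G(\theta) = - \frac{2 \left(\theta^{2} \log{\left(\theta^{2} + 3 \right)} - \theta^{2} + \theta \log{\left(\theta^{2} + 3 \right)} - 2 \theta + 3 \log{\left(\theta^{2} + 3 \right)} + 2 \sqrt{3} \operatorname{atan}{\left(\frac{\sqrt{3} \theta}{3} \right)} - 3\right)}{3}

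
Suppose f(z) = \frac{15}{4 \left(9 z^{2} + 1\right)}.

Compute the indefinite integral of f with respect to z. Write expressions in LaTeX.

F(z) = \frac{5 \operatorname{atan}{\left(3 z \right)}}{4} + C

A first test for any F(z): its z-derivative must equal f(z) identically.
Check: d/dz[\frac{5 \operatorname{atan}{\left(3 z \right)}}{4}] = \frac{15}{36 z^{2} + 4}, which equals f(z).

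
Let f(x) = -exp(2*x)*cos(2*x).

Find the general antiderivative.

F(x) = -(sin(2*x) + cos(2*x))*exp(2*x)/4 + C

Recover f(x) by differentiating a candidate F(x); any mismatch rules it out.
Check: d/dx[-(sin(2*x) + cos(2*x))*exp(2*x)/4] = -exp(2*x)*cos(2*x) = f(x).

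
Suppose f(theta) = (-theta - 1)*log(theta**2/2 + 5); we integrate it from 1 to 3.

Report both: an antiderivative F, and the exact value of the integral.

Antiderivative: F(theta) = theta**2/2 + 2*theta + (-theta**2/2 - theta)*log(theta**2/2 + 5) - 5*log(theta**2 + 10) - 2*sqrt(10)*atan(sqrt(10)*theta/10); value = -15*log(19/2)/2 - 5*log(19) - 2*sqrt(10)*atan(3*sqrt(10)/10) + 2*sqrt(10)*atan(sqrt(10)/10) + 3*log(11/2)/2 + 8 + 5*log(11)

Any candidate F(theta) must reproduce f(theta) exactly when differentiated.
F(theta) = theta**2/2 + 2*theta + (-theta**2/2 - theta)*log(theta**2/2 + 5) - 5*log(theta**2 + 10) - 2*sqrt(10)*atan(sqrt(10)*theta/10) is an antiderivative of f.
Check: d/dtheta[theta**2/2 + 2*theta + (-theta**2/2 - theta)*log(theta**2/2 + 5) - 5*log(theta**2 + 10) - 2*sqrt(10)*atan(sqrt(10)*theta/10)] = -theta*log(theta**2/2 + 5) - log(theta**2/2 + 5), which equals f(theta).
F(3) = -15*log(19/2)/2 - 5*log(19) - 2*sqrt(10)*atan(3*sqrt(10)/10) + 21/2; F(1) = -5*log(11) - 3*log(11/2)/2 - 2*sqrt(10)*atan(sqrt(10)/10) + 5/2.
Integral = F(3) - F(1) = -15*log(19/2)/2 - 5*log(19) - 2*sqrt(10)*atan(3*sqrt(10)/10) + 2*sqrt(10)*atan(sqrt(10)/10) + 3*log(11/2)/2 + 8 + 5*log(11).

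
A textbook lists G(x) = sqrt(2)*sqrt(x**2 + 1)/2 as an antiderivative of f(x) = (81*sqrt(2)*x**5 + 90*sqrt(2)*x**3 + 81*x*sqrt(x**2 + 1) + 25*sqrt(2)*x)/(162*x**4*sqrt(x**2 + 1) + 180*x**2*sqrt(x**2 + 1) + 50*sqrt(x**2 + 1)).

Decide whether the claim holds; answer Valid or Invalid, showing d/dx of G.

d/dx[G] = sqrt(2)*x/(2*sqrt(x**2 + 1))
d/dx[G] - f(x) = -81*x/(162*x**4 + 180*x**2 + 50) != 0.

Invalid: d/dx[G] - f = -81*x/(162*x**4 + 180*x**2 + 50), which is not 0.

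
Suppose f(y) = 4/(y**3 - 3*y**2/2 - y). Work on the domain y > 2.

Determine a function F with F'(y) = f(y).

An antiderivative is F(y) = 4*(-5*log(y) + log(y - 2) + 4*log(y + 1/2))/5.

The denominator factors as y*(y - 2)*(2*y + 1); partial fractions split f into directly integrable pieces: 32/(5*(2*y + 1)) + 4/(5*(y - 2)) - 4/y.
Check: d/dy[4*(-5*log(y) + log(y - 2) + 4*log(y + 1/2))/5] = 8/(2*y**3 - 3*y**2 - 2*y), which equals f(y).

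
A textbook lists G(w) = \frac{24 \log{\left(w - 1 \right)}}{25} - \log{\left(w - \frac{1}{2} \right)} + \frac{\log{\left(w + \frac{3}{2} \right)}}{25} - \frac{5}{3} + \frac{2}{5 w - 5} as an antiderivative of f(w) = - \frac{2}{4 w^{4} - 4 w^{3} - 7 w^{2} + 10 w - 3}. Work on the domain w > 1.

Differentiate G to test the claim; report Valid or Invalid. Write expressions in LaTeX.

Valid - the claim checks out under differentiation.

d/dw[G] = - \frac{2}{4 w^{4} - 4 w^{3} - 7 w^{2} + 10 w - 3}
This equals f(w) exactly, so the claim holds.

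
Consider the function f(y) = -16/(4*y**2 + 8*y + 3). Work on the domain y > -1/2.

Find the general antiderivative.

F(y) = -4*log(y + 1/2) + 4*log(y + 3/2) + C

The denominator factors as (2*y + 1)*(2*y + 3); partial fractions split f into directly integrable pieces: 8/(2*y + 3) - 8/(2*y + 1).
Check: d/dy[-4*log(y + 1/2) + 4*log(y + 3/2)] = -16/(4*y**2 + 8*y + 3) = f(y).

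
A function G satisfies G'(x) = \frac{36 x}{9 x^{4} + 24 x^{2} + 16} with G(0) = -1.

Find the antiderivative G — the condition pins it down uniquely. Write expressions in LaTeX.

G'(x) matches the chain-rule pattern g'(h)*h' with inner function h(x) = \frac{3 x^{2}}{2} + 2; substituting u = h(x) collapses the integral.
A general antiderivative is - \frac{3}{\frac{3 x^{2}}{2} + 2} + C.
The condition gives C = -1 - (- \frac{3}{2}) = \frac{1}{2}.
So G(x) = \frac{1}{2} - \frac{3}{\frac{3 x^{2}}{2} + 2}.
Check: d/dx[\frac{1}{2} - \frac{3}{\frac{3 x^{2}}{2} + 2}] = \frac{36 x}{9 x^{4} + 24 x^{2} + 16} = G'(x).

G(x) = \frac{1}{2} - \frac{3}{\frac{3 x^{2}}{2} + 2}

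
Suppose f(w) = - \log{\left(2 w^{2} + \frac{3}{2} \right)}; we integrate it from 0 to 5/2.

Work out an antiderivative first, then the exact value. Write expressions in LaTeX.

Whatever form F(w) takes, F'(w) = f(w) is non-negotiable.
F(w) = - w \log{\left(2 w^{2} + \frac{3}{2} \right)} + 2 w - \sqrt{3} \operatorname{atan}{\left(\frac{2 \sqrt{3} w}{3} \right)} is an antiderivative of f.
Check: d/dw[- w \log{\left(2 w^{2} + \frac{3}{2} \right)} + 2 w - \sqrt{3} \operatorname{atan}{\left(\frac{2 \sqrt{3} w}{3} \right)}] = - \log{\left(2 w^{2} + \frac{3}{2} \right)} = f(w).
F(5/2) = - \frac{5 \log{\left(14 \right)}}{2} - \sqrt{3} \operatorname{atan}{\left(\frac{5 \sqrt{3}}{3} \right)} + 5; F(0) = 0.
Integral = F(5/2) - F(0) = - \frac{5 \log{\left(14 \right)}}{2} - \sqrt{3} \operatorname{atan}{\left(\frac{5 \sqrt{3}}{3} \right)} + 5.

Antiderivative: F(w) = - w \log{\left(2 w^{2} + \frac{3}{2} \right)} + 2 w - \sqrt{3} \operatorname{atan}{\left(\frac{2 \sqrt{3} w}{3} \right)}; value = - \frac{5 \log{\left(14 \right)}}{2} - \sqrt{3} \operatorname{atan}{\left(\frac{5 \sqrt{3}}{3} \right)} + 5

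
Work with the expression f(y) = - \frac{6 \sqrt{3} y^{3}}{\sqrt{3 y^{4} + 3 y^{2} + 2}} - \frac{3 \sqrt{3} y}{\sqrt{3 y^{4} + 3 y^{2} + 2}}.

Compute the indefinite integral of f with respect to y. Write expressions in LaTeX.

The substitution u = y^{4} + y^{2} + \frac{2}{3} works: f is exactly (dF/du)*(du/dy) for that inner function.
Check: d/dy[- \sqrt{3} \sqrt{3 y^{4} + 3 y^{2} + 2}] = \frac{- 6 \sqrt{3} y^{3} - 3 \sqrt{3} y}{\sqrt{3 y^{4} + 3 y^{2} + 2}}, which equals f(y).

F(y) = - \sqrt{3} \sqrt{3 y^{4} + 3 y^{2} + 2} + C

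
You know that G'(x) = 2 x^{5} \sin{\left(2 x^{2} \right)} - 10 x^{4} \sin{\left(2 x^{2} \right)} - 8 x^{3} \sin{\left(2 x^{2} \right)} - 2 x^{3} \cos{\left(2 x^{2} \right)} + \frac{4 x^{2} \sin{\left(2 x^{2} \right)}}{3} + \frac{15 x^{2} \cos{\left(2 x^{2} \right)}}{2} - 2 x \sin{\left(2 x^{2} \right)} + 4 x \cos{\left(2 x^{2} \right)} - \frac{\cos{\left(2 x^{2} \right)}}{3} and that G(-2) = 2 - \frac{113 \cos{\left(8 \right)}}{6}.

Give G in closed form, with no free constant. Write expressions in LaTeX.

G(x) = - \frac{x^{4} \cos{\left(2 x^{2} \right)}}{2} + \frac{5 x^{3} \cos{\left(2 x^{2} \right)}}{2} + 2 x^{2} \cos{\left(2 x^{2} \right)} - \frac{x \cos{\left(2 x^{2} \right)}}{3} + \frac{\cos{\left(2 x^{2} \right)}}{2} + 2

G'(x) has the shape u'v + uv' for u = - \frac{x^{4}}{2} + \frac{5 x^{3}}{2} + 2 x^{2} - \frac{x}{3} + \frac{1}{2} and v = \cos{\left(2 x^{2} \right)} — it is the derivative of the product u*v.
A general antiderivative is - \left(\frac{x^{4}}{2} - \frac{5 x^{3}}{2} - 2 x^{2} + \frac{x}{3} - \frac{1}{2}\right) \cos{\left(2 x^{2} \right)} + C.
The condition gives C = 2 - \frac{113 \cos{\left(8 \right)}}{6} - (- \frac{113 \cos{\left(8 \right)}}{6}) = 2.
So G(x) = - \frac{x^{4} \cos{\left(2 x^{2} \right)}}{2} + \frac{5 x^{3} \cos{\left(2 x^{2} \right)}}{2} + 2 x^{2} \cos{\left(2 x^{2} \right)} - \frac{x \cos{\left(2 x^{2} \right)}}{3} + \frac{\cos{\left(2 x^{2} \right)}}{2} + 2.
Check: d/dx[- \frac{x^{4} \cos{\left(2 x^{2} \right)}}{2} + \frac{5 x^{3} \cos{\left(2 x^{2} \right)}}{2} + 2 x^{2} \cos{\left(2 x^{2} \right)} - \frac{x \cos{\left(2 x^{2} \right)}}{3} + \frac{\cos{\left(2 x^{2} \right)}}{2} + 2] = 2 x^{5} \sin{\left(2 x^{2} \right)} - 10 x^{4} \sin{\left(2 x^{2} \right)} - 8 x^{3} \sin{\left(2 x^{2} \right)} - 2 x^{3} \cos{\left(2 x^{2} \right)} + \frac{4 x^{2} \sin{\left(2 x^{2} \right)}}{3} + \frac{15 x^{2} \cos{\left(2 x^{2} \right)}}{2} - 2 x \sin{\left(2 x^{2} \right)} + 4 x \cos{\left(2 x^{2} \right)} - \frac{\cos{\left(2 x^{2} \right)}}{3} = G'(x).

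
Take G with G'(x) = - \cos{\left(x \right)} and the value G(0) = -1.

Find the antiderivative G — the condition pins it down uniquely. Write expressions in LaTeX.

Any candidate G(x) must reproduce the stated G'(x) exactly.
A general antiderivative is - \sin{\left(x \right)} + C.
The condition gives C = -1 - (0) = -1.
So G(x) = - \sin{\left(x \right)} - 1.
Check: d/dx[- \sin{\left(x \right)} - 1] = - \cos{\left(x \right)} = G'(x).

G(x) = - \sin{\left(x \right)} - 1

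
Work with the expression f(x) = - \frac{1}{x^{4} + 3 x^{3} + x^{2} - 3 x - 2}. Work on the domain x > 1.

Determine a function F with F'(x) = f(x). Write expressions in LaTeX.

Factor the denominator (\left(x - 1\right) \left(x + 1\right)^{2} \left(x + 2\right)) and decompose: f = \frac{1}{3 \left(x + 2\right)} - \frac{1}{4 \left(x + 1\right)} + \frac{1}{2 \left(x + 1\right)^{2}} - \frac{1}{12 \left(x - 1\right)}; each piece integrates to a log, atan, or power term.
Check: d/dx[\frac{- \left(x + 1\right) \log{\left(x - 1 \right)} - 3 \left(x + 1\right) \log{\left(x + 1 \right)} + 4 \left(x + 1\right) \log{\left(x + 2 \right)} - 6}{12 \left(x + 1\right)}] = - \frac{1}{x^{4} + 3 x^{3} + x^{2} - 3 x - 2} = f(x).

An antiderivative is F(x) = \frac{- \left(x + 1\right) \log{\left(x - 1 \right)} - 3 \left(x + 1\right) \log{\left(x + 1 \right)} + 4 \left(x + 1\right) \log{\left(x + 2 \right)} - 6}{12 \left(x + 1\right)}.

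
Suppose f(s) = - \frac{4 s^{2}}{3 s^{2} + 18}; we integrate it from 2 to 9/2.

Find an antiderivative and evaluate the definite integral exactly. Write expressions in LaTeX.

For F(s) to be correct the identity F'(s) - f(s) = 0 must hold.
F(s) = - \frac{4 \left(s - \sqrt{6} \operatorname{atan}{\left(\frac{\sqrt{6} s}{6} \right)}\right)}{3} is an antiderivative of f.
Check: d/ds[- \frac{4 \left(s - \sqrt{6} \operatorname{atan}{\left(\frac{\sqrt{6} s}{6} \right)}\right)}{3}] = - \frac{4 s^{2}}{3 s^{2} + 18} = f(s).
F(9/2) = -6 + \frac{4 \sqrt{6} \operatorname{atan}{\left(\frac{3 \sqrt{6}}{4} \right)}}{3}; F(2) = - \frac{8}{3} + \frac{4 \sqrt{6} \operatorname{atan}{\left(\frac{\sqrt{6}}{3} \right)}}{3}.
Integral = F(9/2) - F(2) = - \frac{10}{3} - \frac{4 \sqrt{6} \operatorname{atan}{\left(\frac{\sqrt{6}}{3} \right)}}{3} + \frac{4 \sqrt{6} \operatorname{atan}{\left(\frac{3 \sqrt{6}}{4} \right)}}{3}.

Antiderivative: F(s) = - \frac{4 \left(s - \sqrt{6} \operatorname{atan}{\left(\frac{\sqrt{6} s}{6} \right)}\right)}{3}; value = - \frac{10}{3} - \frac{4 \sqrt{6} \operatorname{atan}{\left(\frac{\sqrt{6}}{3} \right)}}{3} + \frac{4 \sqrt{6} \operatorname{atan}{\left(\frac{3 \sqrt{6}}{4} \right)}}{3}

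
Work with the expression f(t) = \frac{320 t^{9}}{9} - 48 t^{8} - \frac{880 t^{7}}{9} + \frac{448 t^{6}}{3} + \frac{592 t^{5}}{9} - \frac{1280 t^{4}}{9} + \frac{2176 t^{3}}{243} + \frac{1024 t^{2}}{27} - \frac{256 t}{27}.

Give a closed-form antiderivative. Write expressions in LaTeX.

An antiderivative is F(t) = \frac{2 t^{2} \left(4 t - 3\right)^{2} \left(3 t^{2} - 4\right)^{3}}{243}.

Recognize the product-rule pattern: f = u'v + uv' with u = 2 \left(t^{2} - \frac{4}{3}\right)^{3}, v = \left(\frac{4 t^{2}}{3} - t\right)^{2}, so integration by parts undoes it.
Check: d/dt[\frac{2 t^{2} \left(4 t - 3\right)^{2} \left(3 t^{2} - 4\right)^{3}}{243}] = \frac{320 t^{9}}{9} - 48 t^{8} - \frac{880 t^{7}}{9} + \frac{448 t^{6}}{3} + \frac{592 t^{5}}{9} - \frac{1280 t^{4}}{9} + \frac{2176 t^{3}}{243} + \frac{1024 t^{2}}{27} - \frac{256 t}{27} = f(t).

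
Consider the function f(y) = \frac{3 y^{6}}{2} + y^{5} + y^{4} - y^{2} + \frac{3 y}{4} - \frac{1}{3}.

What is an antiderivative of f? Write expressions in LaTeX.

The integrand splits into summands that can be handled one at a time.
Check: d/dy[\frac{y \left(180 y^{6} + 140 y^{5} + 168 y^{4} - 280 y^{2} + 315 y - 280\right)}{840}] = \frac{3 y^{6}}{2} + y^{5} + y^{4} - y^{2} + \frac{3 y}{4} - \frac{1}{3} = f(y).

An antiderivative is F(y) = \frac{y \left(180 y^{6} + 140 y^{5} + 168 y^{4} - 280 y^{2} + 315 y - 280\right)}{840}.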